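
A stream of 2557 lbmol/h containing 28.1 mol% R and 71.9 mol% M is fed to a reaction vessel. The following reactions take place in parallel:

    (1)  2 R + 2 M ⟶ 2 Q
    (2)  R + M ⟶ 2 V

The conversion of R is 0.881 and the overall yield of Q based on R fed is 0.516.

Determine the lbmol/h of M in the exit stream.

1210 lbmol/h

Yield of Q: 2ξ₁ / 718.5 = 0.516 → ξ₁ = 185.4 lbmol/h.
Conversion of R: 2ξ₁ + 1ξ₂ = 0.881 × 718.5 = 633 → ξ₂ = 262.3 lbmol/h.
Outlet amounts (n = n₀ + Σ ν·ξ):
  R: 718.5 − 2(185.4) − 1(262.3) = 85.5
  M: 1838 − 2(185.4) − 1(262.3) = 1205
  Q: 0 + 2(185.4) = 370.8
  V: 0 + 2(262.3) = 524.5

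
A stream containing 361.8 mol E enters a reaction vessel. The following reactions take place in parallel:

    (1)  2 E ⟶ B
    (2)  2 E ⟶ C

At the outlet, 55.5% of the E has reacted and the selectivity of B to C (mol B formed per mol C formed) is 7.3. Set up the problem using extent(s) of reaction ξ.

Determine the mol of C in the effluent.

12.1 mol

Conversion of E: E consumed = 0.555 × 361.8 = 200.8 mol = 2ξ₁ + 2ξ₂.
Selectivity: 1ξ₁ / (1ξ₂) = 7.3 → ξ₁ = 7.3 ξ₂.
Substitute: (2·7.3 + 2) ξ₂ = 200.8 → ξ₂ = 12.1 mol, ξ₁ = 88.3 mol.
Outlet amounts (n = n₀ + Σ ν·ξ):
  E: 361.8 − 2(88.3) − 2(12.1) = 161
  B: 0 + 1(88.3) = 88.3
  C: 0 + 1(12.1) = 12.1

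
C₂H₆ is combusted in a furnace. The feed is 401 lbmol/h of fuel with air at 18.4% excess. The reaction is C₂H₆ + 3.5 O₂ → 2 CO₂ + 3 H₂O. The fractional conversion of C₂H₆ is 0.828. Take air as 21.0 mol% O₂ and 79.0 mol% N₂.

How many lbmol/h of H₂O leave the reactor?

996 lbmol/h

Stoichiometric O₂ = 3.5 × 401 = 1404 lbmol/h; O₂ fed = 1404 × 1.184 = 1662 lbmol/h.
N₂ fed = 1662 × 79/21 = 6251 lbmol/h.
Fuel reacted = 0.828 × 401 → ξ = 332 lbmol/h.
Outlet (n = n₀ + ν ξ):
  C₂H₆: 401 − 1(332) = 68.97
  O₂: 1662 − 3.5(332) = 499.6
  N₂: 6251 (inert)
  CO₂: 0 + 2(332) = 664.1
  H₂O: 0 + 3(332) = 996.1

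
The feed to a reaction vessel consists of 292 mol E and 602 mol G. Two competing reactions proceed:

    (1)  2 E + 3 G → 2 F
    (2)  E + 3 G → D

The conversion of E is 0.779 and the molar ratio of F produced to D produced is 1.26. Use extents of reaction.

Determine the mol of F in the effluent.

127 mol

Conversion of E: E consumed = 0.779 × 292 = 227.5 mol = 2ξ₁ + 1ξ₂.
Selectivity: 2ξ₁ / (1ξ₂) = 1.26 → ξ₁ = 0.63 ξ₂.
Substitute: (2·0.63 + 1) ξ₂ = 227.5 → ξ₂ = 100.6 mol, ξ₁ = 63.41 mol.
Outlet amounts (n = n₀ + Σ ν·ξ):
  E: 292 − 2(63.41) − 1(100.6) = 64.53
  G: 602 − 3(63.41) − 3(100.6) = 109.8
  F: 0 + 2(63.41) = 126.8
  D: 0 + 1(100.6) = 100.6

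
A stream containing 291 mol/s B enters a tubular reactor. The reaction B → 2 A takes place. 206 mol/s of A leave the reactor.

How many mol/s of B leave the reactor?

For A: n = n₀ + 2ξ → 206 = 0 + 2ξ, giving ξ = 103 mol/s.
Outlet amounts (n = n₀ + ν ξ):
  B: 291 − 1(103) = 188
  A: 0 + 2(103) = 206

188 mol/s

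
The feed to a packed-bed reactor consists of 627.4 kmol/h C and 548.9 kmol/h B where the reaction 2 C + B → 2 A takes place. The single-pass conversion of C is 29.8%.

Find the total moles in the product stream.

1080 kmol/h

C reacted = 0.298 × 627.4 = 187 kmol/h; ν_C = −2, so ξ = 187/2 = 93.48 kmol/h.
Outlet amounts (n = n₀ + ν ξ):
  C: 627.4 − 2(93.48) = 440.4
  B: 548.9 − 1(93.48) = 455.4
  A: 0 + 2(93.48) = 187
Total out = 440.4 + 455.4 + 187 = 1083 kmol/h.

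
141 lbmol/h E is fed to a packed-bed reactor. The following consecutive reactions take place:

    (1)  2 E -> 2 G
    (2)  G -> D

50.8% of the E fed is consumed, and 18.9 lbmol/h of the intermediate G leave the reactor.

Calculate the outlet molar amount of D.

Conversion of E: E consumed = 2ξ₁ = 0.508 × 141 → ξ₁ = 35.81 lbmol/h.
G balance: n_G = 0 + 2ξ₁ − 1ξ₂ = 18.9 → ξ₂ = (2·35.81 − 18.9)/1 = 52.73 lbmol/h.
Outlet amounts (n = n₀ + Σ ν·ξ):
  E: 141 − 2(35.81) = 69.37
  G: 0 + 2(35.81) − 1(52.73) = 18.9
  D: 0 + 1(52.73) = 52.73

52.7 lbmol/h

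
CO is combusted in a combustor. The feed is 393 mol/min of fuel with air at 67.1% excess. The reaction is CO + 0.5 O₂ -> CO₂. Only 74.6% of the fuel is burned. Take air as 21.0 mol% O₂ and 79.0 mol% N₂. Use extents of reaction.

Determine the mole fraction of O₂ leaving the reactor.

Stoichiometric O₂ = 0.5 × 393 = 196.5 mol/min; O₂ fed = 196.5 × 1.671 = 328.4 mol/min.
N₂ fed = 328.4 × 79/21 = 1235 mol/min.
Fuel reacted = 0.746 × 393 → ξ = 293.2 mol/min.
Outlet (n = n₀ + ν ξ):
  CO: 393 − 1(293.2) = 99.82
  O₂: 328.4 − 0.5(293.2) = 181.8
  N₂: 1235 (inert)
  CO₂: 0 + 1(293.2) = 293.2
Total out = 1810 mol/min; y_O₂ = 181.8 / 1810 = 0.1004.

0.1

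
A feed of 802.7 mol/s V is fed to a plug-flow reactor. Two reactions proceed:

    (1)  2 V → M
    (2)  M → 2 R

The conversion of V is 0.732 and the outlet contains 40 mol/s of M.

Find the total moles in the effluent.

Conversion of V: V consumed = 2ξ₁ = 0.732 × 802.7 → ξ₁ = 293.8 mol/s.
M balance: n_M = 0 + 1ξ₁ − 1ξ₂ = 40 → ξ₂ = (1·293.8 − 40)/1 = 253.8 mol/s.
Outlet amounts (n = n₀ + Σ ν·ξ):
  V: 802.7 − 2(293.8) = 215.1
  M: 0 + 1(293.8) − 1(253.8) = 40
  R: 0 + 2(253.8) = 507.6
Total out = 215.1 + 40 + 507.6 = 762.7 mol/s.

763 mol/s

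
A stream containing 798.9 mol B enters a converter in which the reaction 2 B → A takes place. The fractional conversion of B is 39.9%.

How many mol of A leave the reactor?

B reacted = 0.399 × 798.9 = 318.8 mol; ν_B = −2, so ξ = 318.8/2 = 159.4 mol.
Outlet amounts (n = n₀ + ν ξ):
  B: 798.9 − 2(159.4) = 480.1
  A: 0 + 1(159.4) = 159.4

159 mol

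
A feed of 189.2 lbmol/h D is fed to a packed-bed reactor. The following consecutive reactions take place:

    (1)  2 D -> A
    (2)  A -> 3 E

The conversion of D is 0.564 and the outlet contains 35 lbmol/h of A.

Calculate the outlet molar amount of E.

55.1 lbmol/h

Conversion of D: D consumed = 2ξ₁ = 0.564 × 189.2 → ξ₁ = 53.35 lbmol/h.
A balance: n_A = 0 + 1ξ₁ − 1ξ₂ = 35 → ξ₂ = (1·53.35 − 35)/1 = 18.35 lbmol/h.
Outlet amounts (n = n₀ + Σ ν·ξ):
  D: 189.2 − 2(53.35) = 82.49
  A: 0 + 1(53.35) − 1(18.35) = 35
  E: 0 + 3(18.35) = 55.06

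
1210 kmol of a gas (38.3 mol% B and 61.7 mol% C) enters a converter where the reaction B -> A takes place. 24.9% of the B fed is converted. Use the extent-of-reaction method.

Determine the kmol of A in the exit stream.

B reacted = 0.249 × 463.4 = 115.4 kmol; ν_B = −1, so ξ = 115.4/1 = 115.4 kmol.
Outlet amounts (n = n₀ + ν ξ):
  B: 463.4 − 1(115.4) = 348
  A: 0 + 1(115.4) = 115.4
  C: 746.6 (inert)

115 kmol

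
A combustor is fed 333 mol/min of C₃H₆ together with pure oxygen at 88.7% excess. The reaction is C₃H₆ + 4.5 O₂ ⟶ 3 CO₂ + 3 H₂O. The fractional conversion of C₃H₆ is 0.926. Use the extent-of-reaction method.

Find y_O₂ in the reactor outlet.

Stoichiometric O₂ = 4.5 × 333 = 1498 mol/min; O₂ fed = 1498 × 1.887 = 2828 mol/min.
Fuel reacted = 0.926 × 333 → ξ = 308.4 mol/min.
Outlet (n = n₀ + ν ξ):
  C₃H₆: 333 − 1(308.4) = 24.64
  O₂: 2828 − 4.5(308.4) = 1440
  CO₂: 0 + 3(308.4) = 925.1
  H₂O: 0 + 3(308.4) = 925.1
Total out = 3315 mol/min; y_O₂ = 1440 / 3315 = 0.4344.

0.434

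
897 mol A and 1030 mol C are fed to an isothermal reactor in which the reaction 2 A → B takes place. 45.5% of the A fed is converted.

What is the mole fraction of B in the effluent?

A reacted = 0.455 × 897 = 408.1 mol; ν_A = −2, so ξ = 408.1/2 = 204.1 mol.
Outlet amounts (n = n₀ + ν ξ):
  A: 897 − 2(204.1) = 488.9
  B: 0 + 1(204.1) = 204.1
  C: 1030 (inert)
Total out = 1723 mol; y_B = 204.1 / 1723 = 0.1184.

0.118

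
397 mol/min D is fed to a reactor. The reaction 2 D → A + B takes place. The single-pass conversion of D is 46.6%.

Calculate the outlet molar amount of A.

D reacted = 0.466 × 397 = 185 mol/min; ν_D = −2, so ξ = 185/2 = 92.5 mol/min.
Outlet amounts (n = n₀ + ν ξ):
  D: 397 − 2(92.5) = 212
  A: 0 + 1(92.5) = 92.5
  B: 0 + 1(92.5) = 92.5

92.5 mol/min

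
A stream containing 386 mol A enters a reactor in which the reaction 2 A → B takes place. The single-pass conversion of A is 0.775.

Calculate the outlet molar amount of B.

150 mol

A reacted = 0.775 × 386 = 299.2 mol; ν_A = −2, so ξ = 299.2/2 = 149.6 mol.
Outlet amounts (n = n₀ + ν ξ):
  A: 386 − 2(149.6) = 86.85
  B: 0 + 1(149.6) = 149.6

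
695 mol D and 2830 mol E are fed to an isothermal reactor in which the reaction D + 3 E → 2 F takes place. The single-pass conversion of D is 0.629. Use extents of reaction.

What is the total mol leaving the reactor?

2650 mol

D reacted = 0.629 × 695 = 437.2 mol; ν_D = −1, so ξ = 437.2/1 = 437.2 mol.
Outlet amounts (n = n₀ + ν ξ):
  D: 695 − 1(437.2) = 257.8
  E: 2830 − 3(437.2) = 1519
  F: 0 + 2(437.2) = 874.3
Total out = 257.8 + 1519 + 874.3 = 2651 mol.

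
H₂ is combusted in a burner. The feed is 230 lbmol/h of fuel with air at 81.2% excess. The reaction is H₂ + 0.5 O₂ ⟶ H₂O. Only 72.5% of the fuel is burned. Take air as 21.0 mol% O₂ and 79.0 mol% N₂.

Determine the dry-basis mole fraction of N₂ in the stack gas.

0.806

Stoichiometric O₂ = 0.5 × 230 = 115 lbmol/h; O₂ fed = 115 × 1.812 = 208.4 lbmol/h.
N₂ fed = 208.4 × 79/21 = 783.9 lbmol/h.
Fuel reacted = 0.725 × 230 → ξ = 166.8 lbmol/h.
Outlet (n = n₀ + ν ξ):
  H₂: 230 − 1(166.8) = 63.25
  O₂: 208.4 − 0.5(166.8) = 125
  N₂: 783.9 (inert)
  H₂O: 0 + 1(166.8) = 166.8
Dry total = 972.2 lbmol/h; y_N₂ (dry) = 783.9 / 972.2 = 0.8064.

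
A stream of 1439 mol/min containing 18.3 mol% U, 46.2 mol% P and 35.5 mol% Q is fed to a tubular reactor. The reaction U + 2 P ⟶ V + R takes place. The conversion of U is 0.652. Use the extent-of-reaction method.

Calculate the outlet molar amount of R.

172 mol/min

U reacted = 0.652 × 263.3 = 171.7 mol/min; ν_U = −1, so ξ = 171.7/1 = 171.7 mol/min.
Outlet amounts (n = n₀ + ν ξ):
  U: 263.3 − 1(171.7) = 91.64
  P: 664.8 − 2(171.7) = 321.4
  V: 0 + 1(171.7) = 171.7
  R: 0 + 1(171.7) = 171.7
  Q: 510.8 (inert)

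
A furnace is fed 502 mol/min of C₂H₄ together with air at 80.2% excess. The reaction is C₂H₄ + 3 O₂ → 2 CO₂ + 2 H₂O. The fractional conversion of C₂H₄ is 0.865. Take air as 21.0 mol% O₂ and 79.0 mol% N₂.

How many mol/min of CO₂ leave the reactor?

Stoichiometric O₂ = 3 × 502 = 1506 mol/min; O₂ fed = 1506 × 1.802 = 2714 mol/min.
N₂ fed = 2714 × 79/21 = 10210 mol/min.
Fuel reacted = 0.865 × 502 → ξ = 434.2 mol/min.
Outlet (n = n₀ + ν ξ):
  C₂H₄: 502 − 1(434.2) = 67.77
  O₂: 2714 − 3(434.2) = 1411
  N₂: 10210 (inert)
  CO₂: 0 + 2(434.2) = 868.5
  H₂O: 0 + 2(434.2) = 868.5

868 mol/min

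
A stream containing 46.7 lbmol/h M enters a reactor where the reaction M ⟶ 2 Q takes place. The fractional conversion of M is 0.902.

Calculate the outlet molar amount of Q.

M reacted = 0.902 × 46.7 = 42.12 lbmol/h; ν_M = −1, so ξ = 42.12/1 = 42.12 lbmol/h.
Outlet amounts (n = n₀ + ν ξ):
  M: 46.7 − 1(42.12) = 4.577
  Q: 0 + 2(42.12) = 84.25

84.2 lbmol/h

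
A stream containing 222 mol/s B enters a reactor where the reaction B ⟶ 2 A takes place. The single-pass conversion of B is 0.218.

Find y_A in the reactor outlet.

0.358

B reacted = 0.218 × 222 = 48.4 mol/s; ν_B = −1, so ξ = 48.4/1 = 48.4 mol/s.
Outlet amounts (n = n₀ + ν ξ):
  B: 222 − 1(48.4) = 173.6
  A: 0 + 2(48.4) = 96.79
Total out = 270.4 mol/s; y_A = 96.79 / 270.4 = 0.358.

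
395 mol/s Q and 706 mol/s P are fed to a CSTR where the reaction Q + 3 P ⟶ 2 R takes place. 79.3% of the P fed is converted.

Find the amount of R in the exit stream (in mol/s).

P reacted = 0.793 × 706 = 559.9 mol/s; ν_P = −3, so ξ = 559.9/3 = 186.6 mol/s.
Outlet amounts (n = n₀ + ν ξ):
  Q: 395 − 1(186.6) = 208.4
  P: 706 − 3(186.6) = 146.1
  R: 0 + 2(186.6) = 373.2

373 mol/s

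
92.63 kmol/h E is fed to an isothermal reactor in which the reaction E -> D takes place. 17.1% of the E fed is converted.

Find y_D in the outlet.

E reacted = 0.171 × 92.63 = 15.84 kmol/h; ν_E = −1, so ξ = 15.84/1 = 15.84 kmol/h.
Outlet amounts (n = n₀ + ν ξ):
  E: 92.63 − 1(15.84) = 76.79
  D: 0 + 1(15.84) = 15.84
Total out = 92.63 kmol/h; y_D = 15.84 / 92.63 = 0.171.

0.171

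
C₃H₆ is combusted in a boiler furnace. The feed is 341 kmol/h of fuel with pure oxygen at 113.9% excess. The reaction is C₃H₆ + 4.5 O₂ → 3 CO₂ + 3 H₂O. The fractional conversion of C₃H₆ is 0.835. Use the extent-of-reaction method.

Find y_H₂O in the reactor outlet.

Stoichiometric O₂ = 4.5 × 341 = 1534 kmol/h; O₂ fed = 1534 × 2.139 = 3282 kmol/h.
Fuel reacted = 0.835 × 341 → ξ = 284.7 kmol/h.
Outlet (n = n₀ + ν ξ):
  C₃H₆: 341 − 1(284.7) = 56.26
  O₂: 3282 − 4.5(284.7) = 2001
  CO₂: 0 + 3(284.7) = 854.2
  H₂O: 0 + 3(284.7) = 854.2
Total out = 3766 kmol/h; y_H₂O = 854.2 / 3766 = 0.2268.

0.227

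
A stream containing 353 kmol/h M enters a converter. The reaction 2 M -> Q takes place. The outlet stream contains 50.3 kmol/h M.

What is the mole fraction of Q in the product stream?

For M: n = n₀ − 2ξ → 50.3 = 353 − 2ξ, giving ξ = 151.3 kmol/h.
Outlet amounts (n = n₀ + ν ξ):
  M: 353 − 2(151.3) = 50.3
  Q: 0 + 1(151.3) = 151.3
Total out = 201.7 kmol/h; y_Q = 151.3 / 201.7 = 0.7506.

0.751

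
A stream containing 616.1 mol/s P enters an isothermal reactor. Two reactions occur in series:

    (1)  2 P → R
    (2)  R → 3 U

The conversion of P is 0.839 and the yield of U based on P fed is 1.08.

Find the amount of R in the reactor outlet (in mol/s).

Conversion of P: P consumed = 2ξ₁ = 0.839 × 616.1 → ξ₁ = 258.5 mol/s.
Yield of U: 3ξ₂ / 616.1 = 1.08 → ξ₂ = 221.8 mol/s.
Outlet amounts (n = n₀ + Σ ν·ξ):
  P: 616.1 − 2(258.5) = 99.19
  R: 0 + 1(258.5) − 1(221.8) = 36.66
  U: 0 + 3(221.8) = 665.4

36.7 mol/s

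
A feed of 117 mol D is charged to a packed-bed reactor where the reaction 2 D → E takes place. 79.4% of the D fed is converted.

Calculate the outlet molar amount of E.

D reacted = 0.794 × 117 = 92.9 mol; ν_D = −2, so ξ = 92.9/2 = 46.45 mol.
Outlet amounts (n = n₀ + ν ξ):
  D: 117 − 2(46.45) = 24.1
  E: 0 + 1(46.45) = 46.45

46.4 mol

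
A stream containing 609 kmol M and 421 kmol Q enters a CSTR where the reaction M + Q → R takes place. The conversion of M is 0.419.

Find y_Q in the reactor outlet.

0.214

M reacted = 0.419 × 609 = 255.2 kmol; ν_M = −1, so ξ = 255.2/1 = 255.2 kmol.
Outlet amounts (n = n₀ + ν ξ):
  M: 609 − 1(255.2) = 353.8
  Q: 421 − 1(255.2) = 165.8
  R: 0 + 1(255.2) = 255.2
Total out = 774.8 kmol; y_Q = 165.8 / 774.8 = 0.214.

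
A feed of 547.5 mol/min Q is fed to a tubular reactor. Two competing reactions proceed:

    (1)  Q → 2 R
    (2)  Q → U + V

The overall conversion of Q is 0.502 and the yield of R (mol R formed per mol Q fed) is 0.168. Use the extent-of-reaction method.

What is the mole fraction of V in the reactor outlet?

Yield of R: 2ξ₁ / 547.5 = 0.168 → ξ₁ = 45.99 mol/min.
Conversion of Q: 1ξ₁ + 1ξ₂ = 0.502 × 547.5 = 274.8 → ξ₂ = 228.9 mol/min.
Outlet amounts (n = n₀ + Σ ν·ξ):
  Q: 547.5 − 1(45.99) − 1(228.9) = 272.7
  R: 0 + 2(45.99) = 91.98
  U: 0 + 1(228.9) = 228.9
  V: 0 + 1(228.9) = 228.9
Total out = 822.3 mol/min; y_V = 228.9 / 822.3 = 0.2783.

0.278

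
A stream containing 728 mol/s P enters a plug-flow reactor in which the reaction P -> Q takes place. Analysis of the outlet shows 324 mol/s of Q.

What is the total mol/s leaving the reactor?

728 mol/s

For Q: n = n₀ + 1ξ → 324 = 0 + 1ξ, giving ξ = 324 mol/s.
Outlet amounts (n = n₀ + ν ξ):
  P: 728 − 1(324) = 404
  Q: 0 + 1(324) = 324
Total out = 404 + 324 = 728 mol/s.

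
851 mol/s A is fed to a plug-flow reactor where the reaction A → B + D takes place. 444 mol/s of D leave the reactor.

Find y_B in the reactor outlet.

For D: n = n₀ + 1ξ → 444 = 0 + 1ξ, giving ξ = 444 mol/s.
Outlet amounts (n = n₀ + ν ξ):
  A: 851 − 1(444) = 407
  B: 0 + 1(444) = 444
  D: 0 + 1(444) = 444
Total out = 1295 mol/s; y_B = 444 / 1295 = 0.3429.

0.343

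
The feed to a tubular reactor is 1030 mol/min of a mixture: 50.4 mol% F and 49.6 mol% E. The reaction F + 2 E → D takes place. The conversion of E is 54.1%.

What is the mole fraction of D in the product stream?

0.183

E reacted = 0.541 × 510.9 = 276.4 mol/min; ν_E = −2, so ξ = 276.4/2 = 138.2 mol/min.
Outlet amounts (n = n₀ + ν ξ):
  F: 519.1 − 1(138.2) = 380.9
  E: 510.9 − 2(138.2) = 234.5
  D: 0 + 1(138.2) = 138.2
Total out = 753.6 mol/min; y_D = 138.2 / 753.6 = 0.1834.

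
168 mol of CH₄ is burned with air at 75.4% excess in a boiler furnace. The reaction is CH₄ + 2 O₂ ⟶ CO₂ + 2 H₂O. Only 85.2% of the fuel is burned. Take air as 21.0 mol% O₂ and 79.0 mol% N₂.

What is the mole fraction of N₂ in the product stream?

0.745

Stoichiometric O₂ = 2 × 168 = 336 mol; O₂ fed = 336 × 1.754 = 589.3 mol.
N₂ fed = 589.3 × 79/21 = 2217 mol.
Fuel reacted = 0.852 × 168 → ξ = 143.1 mol.
Outlet (n = n₀ + ν ξ):
  CH₄: 168 − 1(143.1) = 24.86
  O₂: 589.3 − 2(143.1) = 303.1
  N₂: 2217 (inert)
  CO₂: 0 + 1(143.1) = 143.1
  H₂O: 0 + 2(143.1) = 286.3
Total out = 2974 mol; y_N₂ = 2217 / 2974 = 0.7454.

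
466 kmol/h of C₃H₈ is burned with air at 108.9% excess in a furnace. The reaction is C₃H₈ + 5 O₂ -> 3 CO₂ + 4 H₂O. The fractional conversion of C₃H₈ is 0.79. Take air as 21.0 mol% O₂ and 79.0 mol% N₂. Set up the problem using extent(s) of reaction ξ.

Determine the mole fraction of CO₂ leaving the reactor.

Stoichiometric O₂ = 5 × 466 = 2330 kmol/h; O₂ fed = 2330 × 2.089 = 4867 kmol/h.
N₂ fed = 4867 × 79/21 = 18310 kmol/h.
Fuel reacted = 0.79 × 466 → ξ = 368.1 kmol/h.
Outlet (n = n₀ + ν ξ):
  C₃H₈: 466 − 1(368.1) = 97.86
  O₂: 4867 − 5(368.1) = 3027
  N₂: 18310 (inert)
  CO₂: 0 + 3(368.1) = 1104
  H₂O: 0 + 4(368.1) = 1473
Total out = 24010 kmol/h; y_CO₂ = 1104 / 24010 = 0.04599.

0.046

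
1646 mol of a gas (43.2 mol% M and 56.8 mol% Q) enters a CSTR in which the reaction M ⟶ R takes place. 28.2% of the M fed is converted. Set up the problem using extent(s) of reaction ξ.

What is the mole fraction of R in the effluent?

0.122

M reacted = 0.282 × 711.1 = 200.5 mol; ν_M = −1, so ξ = 200.5/1 = 200.5 mol.
Outlet amounts (n = n₀ + ν ξ):
  M: 711.1 − 1(200.5) = 510.5
  R: 0 + 1(200.5) = 200.5
  Q: 934.9 (inert)
Total out = 1646 mol; y_R = 200.5 / 1646 = 0.1218.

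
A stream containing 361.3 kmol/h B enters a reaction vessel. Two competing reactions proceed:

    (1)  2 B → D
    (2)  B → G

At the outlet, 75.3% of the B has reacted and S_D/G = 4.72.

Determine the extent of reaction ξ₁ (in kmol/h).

ξ₁ = 123 kmol/h

Conversion of B: B consumed = 0.753 × 361.3 = 272.1 kmol/h = 2ξ₁ + 1ξ₂.
Selectivity: 1ξ₁ / (1ξ₂) = 4.72 → ξ₁ = 4.72 ξ₂.
Substitute: (2·4.72 + 1) ξ₂ = 272.1 → ξ₂ = 26.06 kmol/h, ξ₁ = 123 kmol/h.
Outlet amounts (n = n₀ + Σ ν·ξ):
  B: 361.3 − 2(123) − 1(26.06) = 89.24
  D: 0 + 1(123) = 123
  G: 0 + 1(26.06) = 26.06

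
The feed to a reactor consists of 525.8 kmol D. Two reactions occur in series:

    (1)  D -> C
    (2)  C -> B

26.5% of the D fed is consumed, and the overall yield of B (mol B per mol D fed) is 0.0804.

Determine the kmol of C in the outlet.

97.1 kmol

Conversion of D: D consumed = 1ξ₁ = 0.265 × 525.8 → ξ₁ = 139.3 kmol.
Yield of B: 1ξ₂ / 525.8 = 0.0804 → ξ₂ = 42.27 kmol.
Outlet amounts (n = n₀ + Σ ν·ξ):
  D: 525.8 − 1(139.3) = 386.5
  C: 0 + 1(139.3) − 1(42.27) = 97.06
  B: 0 + 1(42.27) = 42.27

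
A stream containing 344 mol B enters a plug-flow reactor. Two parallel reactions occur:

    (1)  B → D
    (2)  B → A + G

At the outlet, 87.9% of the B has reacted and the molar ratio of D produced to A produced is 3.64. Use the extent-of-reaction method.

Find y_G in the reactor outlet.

Conversion of B: B consumed = 0.879 × 344 = 302.4 mol = 1ξ₁ + 1ξ₂.
Selectivity: 1ξ₁ / (1ξ₂) = 3.64 → ξ₁ = 3.64 ξ₂.
Substitute: (1·3.64 + 1) ξ₂ = 302.4 → ξ₂ = 65.17 mol, ξ₁ = 237.2 mol.
Outlet amounts (n = n₀ + Σ ν·ξ):
  B: 344 − 1(237.2) − 1(65.17) = 41.62
  D: 0 + 1(237.2) = 237.2
  A: 0 + 1(65.17) = 65.17
  G: 0 + 1(65.17) = 65.17
Total out = 409.2 mol; y_G = 65.17 / 409.2 = 0.1593.

0.159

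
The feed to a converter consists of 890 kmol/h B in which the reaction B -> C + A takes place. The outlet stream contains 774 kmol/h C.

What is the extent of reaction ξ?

For C: n = n₀ + 1ξ → 774 = 0 + 1ξ, giving ξ = 774 kmol/h.
Outlet amounts (n = n₀ + ν ξ):
  B: 890 − 1(774) = 116
  C: 0 + 1(774) = 774
  A: 0 + 1(774) = 774

ξ = 774 kmol/h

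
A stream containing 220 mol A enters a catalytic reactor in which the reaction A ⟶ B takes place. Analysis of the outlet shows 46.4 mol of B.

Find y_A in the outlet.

0.789

For B: n = n₀ + 1ξ → 46.4 = 0 + 1ξ, giving ξ = 46.4 mol.
Outlet amounts (n = n₀ + ν ξ):
  A: 220 − 1(46.4) = 173.6
  B: 0 + 1(46.4) = 46.4
Total out = 220 mol; y_A = 173.6 / 220 = 0.7891.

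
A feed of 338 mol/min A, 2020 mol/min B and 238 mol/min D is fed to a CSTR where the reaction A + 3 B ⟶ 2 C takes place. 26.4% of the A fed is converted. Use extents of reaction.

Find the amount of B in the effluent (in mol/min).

1750 mol/min

A reacted = 0.264 × 338 = 89.23 mol/min; ν_A = −1, so ξ = 89.23/1 = 89.23 mol/min.
Outlet amounts (n = n₀ + ν ξ):
  A: 338 − 1(89.23) = 248.8
  B: 2020 − 3(89.23) = 1752
  C: 0 + 2(89.23) = 178.5
  D: 238 (inert)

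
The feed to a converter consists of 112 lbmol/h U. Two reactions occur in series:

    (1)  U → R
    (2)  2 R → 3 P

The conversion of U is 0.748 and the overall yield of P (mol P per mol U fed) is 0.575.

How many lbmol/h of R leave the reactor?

40.8 lbmol/h

Conversion of U: U consumed = 1ξ₁ = 0.748 × 112 → ξ₁ = 83.78 lbmol/h.
Yield of P: 3ξ₂ / 112 = 0.575 → ξ₂ = 21.47 lbmol/h.
Outlet amounts (n = n₀ + Σ ν·ξ):
  U: 112 − 1(83.78) = 28.22
  R: 0 + 1(83.78) − 2(21.47) = 40.84
  P: 0 + 3(21.47) = 64.4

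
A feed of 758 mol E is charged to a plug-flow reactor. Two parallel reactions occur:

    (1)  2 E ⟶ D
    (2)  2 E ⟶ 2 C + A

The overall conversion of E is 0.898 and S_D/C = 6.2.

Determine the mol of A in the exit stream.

Conversion of E: E consumed = 0.898 × 758 = 680.7 mol = 2ξ₁ + 2ξ₂.
Selectivity: 1ξ₁ / (2ξ₂) = 6.2 → ξ₁ = 12.4 ξ₂.
Substitute: (2·12.4 + 2) ξ₂ = 680.7 → ξ₂ = 25.4 mol, ξ₁ = 314.9 mol.
Outlet amounts (n = n₀ + Σ ν·ξ):
  E: 758 − 2(314.9) − 2(25.4) = 77.32
  D: 0 + 1(314.9) = 314.9
  C: 0 + 2(25.4) = 50.8
  A: 0 + 1(25.4) = 25.4

25.4 mol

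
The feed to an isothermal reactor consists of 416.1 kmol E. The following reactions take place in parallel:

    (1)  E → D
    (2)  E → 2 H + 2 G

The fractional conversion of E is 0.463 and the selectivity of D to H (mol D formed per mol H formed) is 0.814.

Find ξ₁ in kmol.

Conversion of E: E consumed = 0.463 × 416.1 = 192.7 kmol = 1ξ₁ + 1ξ₂.
Selectivity: 1ξ₁ / (2ξ₂) = 0.814 → ξ₁ = 1.628 ξ₂.
Substitute: (1·1.628 + 1) ξ₂ = 192.7 → ξ₂ = 73.31 kmol, ξ₁ = 119.3 kmol.
Outlet amounts (n = n₀ + Σ ν·ξ):
  E: 416.1 − 1(119.3) − 1(73.31) = 223.4
  D: 0 + 1(119.3) = 119.3
  H: 0 + 2(73.31) = 146.6
  G: 0 + 2(73.31) = 146.6

ξ₁ = 119 kmol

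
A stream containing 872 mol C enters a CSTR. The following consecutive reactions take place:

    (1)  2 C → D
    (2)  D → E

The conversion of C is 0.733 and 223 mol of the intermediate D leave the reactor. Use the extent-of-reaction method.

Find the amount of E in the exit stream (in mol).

96.6 mol

Conversion of C: C consumed = 2ξ₁ = 0.733 × 872 → ξ₁ = 319.6 mol.
D balance: n_D = 0 + 1ξ₁ − 1ξ₂ = 223 → ξ₂ = (1·319.6 − 223)/1 = 96.59 mol.
Outlet amounts (n = n₀ + Σ ν·ξ):
  C: 872 − 2(319.6) = 232.8
  D: 0 + 1(319.6) − 1(96.59) = 223
  E: 0 + 1(96.59) = 96.59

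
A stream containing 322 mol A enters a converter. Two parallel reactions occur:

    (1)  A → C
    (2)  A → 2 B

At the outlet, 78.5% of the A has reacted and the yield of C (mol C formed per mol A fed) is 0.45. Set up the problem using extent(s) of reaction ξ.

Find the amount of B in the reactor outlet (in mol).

216 mol

Yield of C: 1ξ₁ / 322 = 0.45 → ξ₁ = 144.9 mol.
Conversion of A: 1ξ₁ + 1ξ₂ = 0.785 × 322 = 252.8 → ξ₂ = 107.9 mol.
Outlet amounts (n = n₀ + Σ ν·ξ):
  A: 322 − 1(144.9) − 1(107.9) = 69.23
  C: 0 + 1(144.9) = 144.9
  B: 0 + 2(107.9) = 215.7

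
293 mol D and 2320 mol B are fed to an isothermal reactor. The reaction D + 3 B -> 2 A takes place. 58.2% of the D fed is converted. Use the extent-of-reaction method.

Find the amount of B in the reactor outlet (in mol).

D reacted = 0.582 × 293 = 170.5 mol; ν_D = −1, so ξ = 170.5/1 = 170.5 mol.
Outlet amounts (n = n₀ + ν ξ):
  D: 293 − 1(170.5) = 122.5
  B: 2320 − 3(170.5) = 1808
  A: 0 + 2(170.5) = 341.1

1810 mol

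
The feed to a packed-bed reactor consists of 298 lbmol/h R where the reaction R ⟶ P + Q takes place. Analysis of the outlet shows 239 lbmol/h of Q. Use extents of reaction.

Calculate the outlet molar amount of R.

59 lbmol/h

For Q: n = n₀ + 1ξ → 239 = 0 + 1ξ, giving ξ = 239 lbmol/h.
Outlet amounts (n = n₀ + ν ξ):
  R: 298 − 1(239) = 59
  P: 0 + 1(239) = 239
  Q: 0 + 1(239) = 239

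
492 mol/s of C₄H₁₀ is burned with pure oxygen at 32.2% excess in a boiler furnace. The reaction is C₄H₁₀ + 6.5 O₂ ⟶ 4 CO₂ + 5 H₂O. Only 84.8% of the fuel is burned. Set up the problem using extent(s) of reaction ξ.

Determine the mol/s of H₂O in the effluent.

Stoichiometric O₂ = 6.5 × 492 = 3198 mol/s; O₂ fed = 3198 × 1.322 = 4228 mol/s.
Fuel reacted = 0.848 × 492 → ξ = 417.2 mol/s.
Outlet (n = n₀ + ν ξ):
  C₄H₁₀: 492 − 1(417.2) = 74.78
  O₂: 4228 − 6.5(417.2) = 1516
  CO₂: 0 + 4(417.2) = 1669
  H₂O: 0 + 5(417.2) = 2086

2090 mol/s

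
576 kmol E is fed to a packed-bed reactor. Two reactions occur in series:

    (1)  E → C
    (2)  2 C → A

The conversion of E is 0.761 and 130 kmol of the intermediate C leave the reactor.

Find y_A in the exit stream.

Conversion of E: E consumed = 1ξ₁ = 0.761 × 576 → ξ₁ = 438.3 kmol.
C balance: n_C = 0 + 1ξ₁ − 2ξ₂ = 130 → ξ₂ = (1·438.3 − 130)/2 = 154.2 kmol.
Outlet amounts (n = n₀ + Σ ν·ξ):
  E: 576 − 1(438.3) = 137.7
  C: 0 + 1(438.3) − 2(154.2) = 130
  A: 0 + 1(154.2) = 154.2
Total out = 421.8 kmol; y_A = 154.2 / 421.8 = 0.3655.

0.365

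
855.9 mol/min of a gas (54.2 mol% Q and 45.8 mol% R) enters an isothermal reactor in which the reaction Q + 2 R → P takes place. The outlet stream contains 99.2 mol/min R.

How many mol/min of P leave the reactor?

146 mol/min

For R: n = n₀ − 2ξ → 99.2 = 392 − 2ξ, giving ξ = 146.4 mol/min.
Outlet amounts (n = n₀ + ν ξ):
  Q: 463.9 − 1(146.4) = 317.5
  R: 392 − 2(146.4) = 99.2
  P: 0 + 1(146.4) = 146.4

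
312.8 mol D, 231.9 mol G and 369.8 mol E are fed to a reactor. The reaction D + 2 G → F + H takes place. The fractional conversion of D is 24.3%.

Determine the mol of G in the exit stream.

79.9 mol

D reacted = 0.243 × 312.8 = 76.01 mol; ν_D = −1, so ξ = 76.01/1 = 76.01 mol.
Outlet amounts (n = n₀ + ν ξ):
  D: 312.8 − 1(76.01) = 236.8
  G: 231.9 − 2(76.01) = 79.88
  F: 0 + 1(76.01) = 76.01
  H: 0 + 1(76.01) = 76.01
  E: 369.8 (inert)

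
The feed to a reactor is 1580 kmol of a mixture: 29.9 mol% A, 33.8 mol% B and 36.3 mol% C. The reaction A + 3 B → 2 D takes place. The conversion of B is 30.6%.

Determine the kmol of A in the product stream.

B reacted = 0.306 × 534 = 163.4 kmol; ν_B = −3, so ξ = 163.4/3 = 54.47 kmol.
Outlet amounts (n = n₀ + ν ξ):
  A: 472.4 − 1(54.47) = 417.9
  B: 534 − 3(54.47) = 370.6
  D: 0 + 2(54.47) = 108.9
  C: 573.5 (inert)

418 kmol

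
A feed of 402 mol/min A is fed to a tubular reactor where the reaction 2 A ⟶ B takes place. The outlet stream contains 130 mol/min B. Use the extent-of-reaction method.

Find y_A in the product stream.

0.522

For B: n = n₀ + 1ξ → 130 = 0 + 1ξ, giving ξ = 130 mol/min.
Outlet amounts (n = n₀ + ν ξ):
  A: 402 − 2(130) = 142
  B: 0 + 1(130) = 130
Total out = 272 mol/min; y_A = 142 / 272 = 0.5221.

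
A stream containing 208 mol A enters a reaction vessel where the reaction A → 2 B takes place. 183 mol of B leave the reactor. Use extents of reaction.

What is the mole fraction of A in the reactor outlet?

For B: n = n₀ + 2ξ → 183 = 0 + 2ξ, giving ξ = 91.5 mol.
Outlet amounts (n = n₀ + ν ξ):
  A: 208 − 1(91.5) = 116.5
  B: 0 + 2(91.5) = 183
Total out = 299.5 mol; y_A = 116.5 / 299.5 = 0.389.

0.389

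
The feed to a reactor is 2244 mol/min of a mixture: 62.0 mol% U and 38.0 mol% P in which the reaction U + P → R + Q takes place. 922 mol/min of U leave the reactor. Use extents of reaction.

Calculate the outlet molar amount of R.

469 mol/min

For U: n = n₀ − 1ξ → 922 = 1391 − 1ξ, giving ξ = 469.3 mol/min.
Outlet amounts (n = n₀ + ν ξ):
  U: 1391 − 1(469.3) = 922
  P: 852.7 − 1(469.3) = 383.4
  R: 0 + 1(469.3) = 469.3
  Q: 0 + 1(469.3) = 469.3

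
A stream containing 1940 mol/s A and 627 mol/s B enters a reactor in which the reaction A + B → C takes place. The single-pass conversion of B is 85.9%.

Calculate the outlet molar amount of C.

539 mol/s

B reacted = 0.859 × 627 = 538.6 mol/s; ν_B = −1, so ξ = 538.6/1 = 538.6 mol/s.
Outlet amounts (n = n₀ + ν ξ):
  A: 1940 − 1(538.6) = 1401
  B: 627 − 1(538.6) = 88.41
  C: 0 + 1(538.6) = 538.6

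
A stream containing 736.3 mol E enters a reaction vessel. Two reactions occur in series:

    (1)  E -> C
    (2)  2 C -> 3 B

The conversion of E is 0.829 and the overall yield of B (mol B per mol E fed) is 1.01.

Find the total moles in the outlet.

984 mol

Conversion of E: E consumed = 1ξ₁ = 0.829 × 736.3 → ξ₁ = 610.4 mol.
Yield of B: 3ξ₂ / 736.3 = 1.01 → ξ₂ = 247.9 mol.
Outlet amounts (n = n₀ + Σ ν·ξ):
  E: 736.3 − 1(610.4) = 125.9
  C: 0 + 1(610.4) − 2(247.9) = 114.6
  B: 0 + 3(247.9) = 743.7
Total out = 125.9 + 114.6 + 743.7 = 984.2 mol.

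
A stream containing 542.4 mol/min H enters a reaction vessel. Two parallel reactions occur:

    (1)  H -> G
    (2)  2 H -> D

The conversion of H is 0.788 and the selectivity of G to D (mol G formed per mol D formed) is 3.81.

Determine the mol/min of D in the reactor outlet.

Conversion of H: H consumed = 0.788 × 542.4 = 427.4 mol/min = 1ξ₁ + 2ξ₂.
Selectivity: 1ξ₁ / (1ξ₂) = 3.81 → ξ₁ = 3.81 ξ₂.
Substitute: (1·3.81 + 2) ξ₂ = 427.4 → ξ₂ = 73.56 mol/min, ξ₁ = 280.3 mol/min.
Outlet amounts (n = n₀ + Σ ν·ξ):
  H: 542.4 − 1(280.3) − 2(73.56) = 115
  G: 0 + 1(280.3) = 280.3
  D: 0 + 1(73.56) = 73.56

73.6 mol/min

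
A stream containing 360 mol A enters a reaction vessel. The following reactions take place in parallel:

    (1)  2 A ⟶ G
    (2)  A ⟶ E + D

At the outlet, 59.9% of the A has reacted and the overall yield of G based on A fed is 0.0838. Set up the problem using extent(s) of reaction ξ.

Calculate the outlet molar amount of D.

Yield of G: 1ξ₁ / 360 = 0.0838 → ξ₁ = 30.17 mol.
Conversion of A: 2ξ₁ + 1ξ₂ = 0.599 × 360 = 215.6 → ξ₂ = 155.3 mol.
Outlet amounts (n = n₀ + Σ ν·ξ):
  A: 360 − 2(30.17) − 1(155.3) = 144.4
  G: 0 + 1(30.17) = 30.17
  E: 0 + 1(155.3) = 155.3
  D: 0 + 1(155.3) = 155.3

155 mol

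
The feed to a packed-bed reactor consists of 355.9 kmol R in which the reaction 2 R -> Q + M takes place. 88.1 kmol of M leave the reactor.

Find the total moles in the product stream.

For M: n = n₀ + 1ξ → 88.1 = 0 + 1ξ, giving ξ = 88.1 kmol.
Outlet amounts (n = n₀ + ν ξ):
  R: 355.9 − 2(88.1) = 179.7
  Q: 0 + 1(88.1) = 88.1
  M: 0 + 1(88.1) = 88.1
Total out = 179.7 + 88.1 + 88.1 = 355.9 kmol.

356 kmol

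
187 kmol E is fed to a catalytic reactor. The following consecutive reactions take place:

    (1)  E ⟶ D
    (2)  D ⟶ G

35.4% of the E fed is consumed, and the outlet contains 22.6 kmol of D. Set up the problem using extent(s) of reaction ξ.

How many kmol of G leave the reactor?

Conversion of E: E consumed = 1ξ₁ = 0.354 × 187 → ξ₁ = 66.2 kmol.
D balance: n_D = 0 + 1ξ₁ − 1ξ₂ = 22.6 → ξ₂ = (1·66.2 − 22.6)/1 = 43.6 kmol.
Outlet amounts (n = n₀ + Σ ν·ξ):
  E: 187 − 1(66.2) = 120.8
  D: 0 + 1(66.2) − 1(43.6) = 22.6
  G: 0 + 1(43.6) = 43.6

43.6 kmol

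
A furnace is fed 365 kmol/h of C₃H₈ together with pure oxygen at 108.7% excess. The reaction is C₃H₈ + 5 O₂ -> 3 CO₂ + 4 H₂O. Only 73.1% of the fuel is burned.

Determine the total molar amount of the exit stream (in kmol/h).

4440 kmol/h

Stoichiometric O₂ = 5 × 365 = 1825 kmol/h; O₂ fed = 1825 × 2.087 = 3809 kmol/h.
Fuel reacted = 0.731 × 365 → ξ = 266.8 kmol/h.
Outlet (n = n₀ + ν ξ):
  C₃H₈: 365 − 1(266.8) = 98.19
  O₂: 3809 − 5(266.8) = 2475
  CO₂: 0 + 3(266.8) = 800.4
  H₂O: 0 + 4(266.8) = 1067
Total out = 98.19 + 2475 + 800.4 + 1067 = 4441 kmol/h.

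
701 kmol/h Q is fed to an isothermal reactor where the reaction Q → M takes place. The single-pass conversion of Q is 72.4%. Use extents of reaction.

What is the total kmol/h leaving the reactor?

Q reacted = 0.724 × 701 = 507.5 kmol/h; ν_Q = −1, so ξ = 507.5/1 = 507.5 kmol/h.
Outlet amounts (n = n₀ + ν ξ):
  Q: 701 − 1(507.5) = 193.5
  M: 0 + 1(507.5) = 507.5
Total out = 193.5 + 507.5 = 701 kmol/h.

701 kmol/h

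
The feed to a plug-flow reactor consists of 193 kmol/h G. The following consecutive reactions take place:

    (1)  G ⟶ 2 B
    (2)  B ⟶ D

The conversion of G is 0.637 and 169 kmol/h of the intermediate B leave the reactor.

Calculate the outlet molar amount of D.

76.9 kmol/h

Conversion of G: G consumed = 1ξ₁ = 0.637 × 193 → ξ₁ = 122.9 kmol/h.
B balance: n_B = 0 + 2ξ₁ − 1ξ₂ = 169 → ξ₂ = (2·122.9 − 169)/1 = 76.88 kmol/h.
Outlet amounts (n = n₀ + Σ ν·ξ):
  G: 193 − 1(122.9) = 70.06
  B: 0 + 2(122.9) − 1(76.88) = 169
  D: 0 + 1(76.88) = 76.88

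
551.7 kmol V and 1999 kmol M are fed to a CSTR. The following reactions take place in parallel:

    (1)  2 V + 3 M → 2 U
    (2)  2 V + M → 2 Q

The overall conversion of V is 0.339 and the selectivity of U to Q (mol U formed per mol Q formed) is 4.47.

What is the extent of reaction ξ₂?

Conversion of V: V consumed = 0.339 × 551.7 = 187 kmol = 2ξ₁ + 2ξ₂.
Selectivity: 2ξ₁ / (2ξ₂) = 4.47 → ξ₁ = 4.47 ξ₂.
Substitute: (2·4.47 + 2) ξ₂ = 187 → ξ₂ = 17.1 kmol, ξ₁ = 76.42 kmol.
Outlet amounts (n = n₀ + Σ ν·ξ):
  V: 551.7 − 2(76.42) − 2(17.1) = 364.7
  M: 1999 − 3(76.42) − 1(17.1) = 1753
  U: 0 + 2(76.42) = 152.8
  Q: 0 + 2(17.1) = 34.19

ξ₂ = 17.1 kmol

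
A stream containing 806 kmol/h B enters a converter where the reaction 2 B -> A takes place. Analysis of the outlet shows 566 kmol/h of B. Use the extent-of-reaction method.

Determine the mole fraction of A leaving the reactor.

For B: n = n₀ − 2ξ → 566 = 806 − 2ξ, giving ξ = 120 kmol/h.
Outlet amounts (n = n₀ + ν ξ):
  B: 806 − 2(120) = 566
  A: 0 + 1(120) = 120
Total out = 686 kmol/h; y_A = 120 / 686 = 0.1749.

0.175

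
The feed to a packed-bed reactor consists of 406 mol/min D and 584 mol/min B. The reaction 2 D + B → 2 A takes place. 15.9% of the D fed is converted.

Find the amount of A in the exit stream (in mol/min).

64.6 mol/min

D reacted = 0.159 × 406 = 64.55 mol/min; ν_D = −2, so ξ = 64.55/2 = 32.28 mol/min.
Outlet amounts (n = n₀ + ν ξ):
  D: 406 − 2(32.28) = 341.4
  B: 584 − 1(32.28) = 551.7
  A: 0 + 2(32.28) = 64.55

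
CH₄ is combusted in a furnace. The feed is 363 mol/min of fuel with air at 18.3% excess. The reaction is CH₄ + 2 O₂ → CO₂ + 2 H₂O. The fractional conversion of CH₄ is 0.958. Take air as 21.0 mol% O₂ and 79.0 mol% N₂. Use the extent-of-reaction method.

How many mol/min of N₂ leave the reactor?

Stoichiometric O₂ = 2 × 363 = 726 mol/min; O₂ fed = 726 × 1.183 = 858.9 mol/min.
N₂ fed = 858.9 × 79/21 = 3231 mol/min.
Fuel reacted = 0.958 × 363 → ξ = 347.8 mol/min.
Outlet (n = n₀ + ν ξ):
  CH₄: 363 − 1(347.8) = 15.25
  O₂: 858.9 − 2(347.8) = 163.4
  N₂: 3231 (inert)
  CO₂: 0 + 1(347.8) = 347.8
  H₂O: 0 + 2(347.8) = 695.5

3230 mol/min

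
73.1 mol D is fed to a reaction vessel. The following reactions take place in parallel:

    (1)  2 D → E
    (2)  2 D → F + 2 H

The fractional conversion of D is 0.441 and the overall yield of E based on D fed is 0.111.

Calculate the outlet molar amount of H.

Yield of E: 1ξ₁ / 73.1 = 0.111 → ξ₁ = 8.114 mol.
Conversion of D: 2ξ₁ + 2ξ₂ = 0.441 × 73.1 = 32.24 → ξ₂ = 8.004 mol.
Outlet amounts (n = n₀ + Σ ν·ξ):
  D: 73.1 − 2(8.114) − 2(8.004) = 40.86
  E: 0 + 1(8.114) = 8.114
  F: 0 + 1(8.004) = 8.004
  H: 0 + 2(8.004) = 16.01

16 mol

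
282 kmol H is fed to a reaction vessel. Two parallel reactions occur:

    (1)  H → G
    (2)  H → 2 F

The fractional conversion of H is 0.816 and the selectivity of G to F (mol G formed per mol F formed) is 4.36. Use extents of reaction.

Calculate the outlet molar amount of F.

Conversion of H: H consumed = 0.816 × 282 = 230.1 kmol = 1ξ₁ + 1ξ₂.
Selectivity: 1ξ₁ / (2ξ₂) = 4.36 → ξ₁ = 8.72 ξ₂.
Substitute: (1·8.72 + 1) ξ₂ = 230.1 → ξ₂ = 23.67 kmol, ξ₁ = 206.4 kmol.
Outlet amounts (n = n₀ + Σ ν·ξ):
  H: 282 − 1(206.4) − 1(23.67) = 51.89
  G: 0 + 1(206.4) = 206.4
  F: 0 + 2(23.67) = 47.35

47.3 kmol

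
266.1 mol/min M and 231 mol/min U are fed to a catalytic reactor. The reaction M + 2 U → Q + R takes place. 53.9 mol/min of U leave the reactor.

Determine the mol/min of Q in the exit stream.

For U: n = n₀ − 2ξ → 53.9 = 231 − 2ξ, giving ξ = 88.55 mol/min.
Outlet amounts (n = n₀ + ν ξ):
  M: 266.1 − 1(88.55) = 177.6
  U: 231 − 2(88.55) = 53.9
  Q: 0 + 1(88.55) = 88.55
  R: 0 + 1(88.55) = 88.55

88.5 mol/min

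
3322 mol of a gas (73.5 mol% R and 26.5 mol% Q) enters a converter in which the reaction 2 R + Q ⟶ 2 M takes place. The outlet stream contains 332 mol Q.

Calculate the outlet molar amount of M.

For Q: n = n₀ − 1ξ → 332 = 880.3 − 1ξ, giving ξ = 548.3 mol.
Outlet amounts (n = n₀ + ν ξ):
  R: 2442 − 2(548.3) = 1345
  Q: 880.3 − 1(548.3) = 332
  M: 0 + 2(548.3) = 1097

1100 mol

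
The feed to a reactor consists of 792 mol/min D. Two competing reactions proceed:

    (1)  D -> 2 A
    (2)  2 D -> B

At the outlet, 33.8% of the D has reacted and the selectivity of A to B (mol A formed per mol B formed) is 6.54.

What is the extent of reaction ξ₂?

Conversion of D: D consumed = 0.338 × 792 = 267.7 mol/min = 1ξ₁ + 2ξ₂.
Selectivity: 2ξ₁ / (1ξ₂) = 6.54 → ξ₁ = 3.27 ξ₂.
Substitute: (1·3.27 + 2) ξ₂ = 267.7 → ξ₂ = 50.8 mol/min, ξ₁ = 166.1 mol/min.
Outlet amounts (n = n₀ + Σ ν·ξ):
  D: 792 − 1(166.1) − 2(50.8) = 524.3
  A: 0 + 2(166.1) = 332.2
  B: 0 + 1(50.8) = 50.8

ξ₂ = 50.8 mol/min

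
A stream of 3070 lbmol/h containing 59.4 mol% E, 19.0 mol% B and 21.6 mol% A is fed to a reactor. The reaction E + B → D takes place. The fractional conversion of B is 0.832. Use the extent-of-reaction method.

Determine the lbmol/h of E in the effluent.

1340 lbmol/h

B reacted = 0.832 × 583.3 = 485.3 lbmol/h; ν_B = −1, so ξ = 485.3/1 = 485.3 lbmol/h.
Outlet amounts (n = n₀ + ν ξ):
  E: 1824 − 1(485.3) = 1338
  B: 583.3 − 1(485.3) = 97.99
  D: 0 + 1(485.3) = 485.3
  A: 663.1 (inert)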